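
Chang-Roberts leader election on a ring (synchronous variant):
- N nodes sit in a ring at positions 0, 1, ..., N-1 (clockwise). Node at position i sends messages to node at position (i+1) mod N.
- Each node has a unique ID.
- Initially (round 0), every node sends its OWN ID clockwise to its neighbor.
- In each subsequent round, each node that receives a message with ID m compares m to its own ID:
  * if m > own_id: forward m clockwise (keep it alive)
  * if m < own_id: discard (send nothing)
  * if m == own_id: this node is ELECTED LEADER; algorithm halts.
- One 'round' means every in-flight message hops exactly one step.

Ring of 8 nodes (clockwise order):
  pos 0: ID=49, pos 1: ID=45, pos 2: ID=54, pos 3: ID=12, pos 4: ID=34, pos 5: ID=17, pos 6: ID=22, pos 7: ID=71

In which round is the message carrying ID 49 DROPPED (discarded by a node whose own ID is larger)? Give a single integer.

Round 1: pos1(id45) recv 49: fwd; pos2(id54) recv 45: drop; pos3(id12) recv 54: fwd; pos4(id34) recv 12: drop; pos5(id17) recv 34: fwd; pos6(id22) recv 17: drop; pos7(id71) recv 22: drop; pos0(id49) recv 71: fwd
Round 2: pos2(id54) recv 49: drop; pos4(id34) recv 54: fwd; pos6(id22) recv 34: fwd; pos1(id45) recv 71: fwd
Round 3: pos5(id17) recv 54: fwd; pos7(id71) recv 34: drop; pos2(id54) recv 71: fwd
Round 4: pos6(id22) recv 54: fwd; pos3(id12) recv 71: fwd
Round 5: pos7(id71) recv 54: drop; pos4(id34) recv 71: fwd
Round 6: pos5(id17) recv 71: fwd
Round 7: pos6(id22) recv 71: fwd
Round 8: pos7(id71) recv 71: ELECTED
Message ID 49 originates at pos 0; dropped at pos 2 in round 2

Answer: 2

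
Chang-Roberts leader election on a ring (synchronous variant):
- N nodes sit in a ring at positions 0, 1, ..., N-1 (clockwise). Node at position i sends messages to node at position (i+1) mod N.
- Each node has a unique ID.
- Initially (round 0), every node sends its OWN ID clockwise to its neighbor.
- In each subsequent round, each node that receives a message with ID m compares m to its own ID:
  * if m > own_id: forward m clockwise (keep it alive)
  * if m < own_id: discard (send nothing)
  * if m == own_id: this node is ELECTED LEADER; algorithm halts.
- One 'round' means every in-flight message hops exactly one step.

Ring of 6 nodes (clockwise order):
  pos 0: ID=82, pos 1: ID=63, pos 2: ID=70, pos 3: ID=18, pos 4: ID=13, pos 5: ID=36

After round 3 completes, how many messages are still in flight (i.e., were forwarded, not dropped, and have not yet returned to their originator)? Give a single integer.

Answer: 2

Derivation:
Round 1: pos1(id63) recv 82: fwd; pos2(id70) recv 63: drop; pos3(id18) recv 70: fwd; pos4(id13) recv 18: fwd; pos5(id36) recv 13: drop; pos0(id82) recv 36: drop
Round 2: pos2(id70) recv 82: fwd; pos4(id13) recv 70: fwd; pos5(id36) recv 18: drop
Round 3: pos3(id18) recv 82: fwd; pos5(id36) recv 70: fwd
After round 3: 2 messages still in flight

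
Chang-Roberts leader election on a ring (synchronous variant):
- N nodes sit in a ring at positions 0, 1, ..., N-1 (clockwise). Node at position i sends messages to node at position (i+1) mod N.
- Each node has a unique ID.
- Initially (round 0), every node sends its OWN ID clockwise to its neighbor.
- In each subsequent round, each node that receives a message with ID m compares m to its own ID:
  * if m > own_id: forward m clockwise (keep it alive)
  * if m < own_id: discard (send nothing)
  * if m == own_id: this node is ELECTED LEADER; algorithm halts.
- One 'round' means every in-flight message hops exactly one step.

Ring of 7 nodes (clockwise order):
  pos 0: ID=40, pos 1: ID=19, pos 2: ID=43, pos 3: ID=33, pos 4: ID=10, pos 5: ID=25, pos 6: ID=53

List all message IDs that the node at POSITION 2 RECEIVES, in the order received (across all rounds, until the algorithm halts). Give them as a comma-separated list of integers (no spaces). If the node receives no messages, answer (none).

Answer: 19,40,53

Derivation:
Round 1: pos1(id19) recv 40: fwd; pos2(id43) recv 19: drop; pos3(id33) recv 43: fwd; pos4(id10) recv 33: fwd; pos5(id25) recv 10: drop; pos6(id53) recv 25: drop; pos0(id40) recv 53: fwd
Round 2: pos2(id43) recv 40: drop; pos4(id10) recv 43: fwd; pos5(id25) recv 33: fwd; pos1(id19) recv 53: fwd
Round 3: pos5(id25) recv 43: fwd; pos6(id53) recv 33: drop; pos2(id43) recv 53: fwd
Round 4: pos6(id53) recv 43: drop; pos3(id33) recv 53: fwd
Round 5: pos4(id10) recv 53: fwd
Round 6: pos5(id25) recv 53: fwd
Round 7: pos6(id53) recv 53: ELECTED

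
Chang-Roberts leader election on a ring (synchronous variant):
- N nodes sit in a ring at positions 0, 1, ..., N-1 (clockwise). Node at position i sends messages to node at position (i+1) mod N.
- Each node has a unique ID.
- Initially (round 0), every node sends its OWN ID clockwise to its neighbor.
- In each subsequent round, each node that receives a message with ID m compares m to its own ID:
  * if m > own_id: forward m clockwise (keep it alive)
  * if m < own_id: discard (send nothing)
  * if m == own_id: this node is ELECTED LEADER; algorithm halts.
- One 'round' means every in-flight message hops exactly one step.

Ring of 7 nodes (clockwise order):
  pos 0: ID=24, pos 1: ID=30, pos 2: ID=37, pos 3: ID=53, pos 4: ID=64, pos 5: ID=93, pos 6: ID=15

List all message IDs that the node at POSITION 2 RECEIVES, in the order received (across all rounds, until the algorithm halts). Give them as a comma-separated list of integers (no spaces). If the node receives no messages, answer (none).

Answer: 30,93

Derivation:
Round 1: pos1(id30) recv 24: drop; pos2(id37) recv 30: drop; pos3(id53) recv 37: drop; pos4(id64) recv 53: drop; pos5(id93) recv 64: drop; pos6(id15) recv 93: fwd; pos0(id24) recv 15: drop
Round 2: pos0(id24) recv 93: fwd
Round 3: pos1(id30) recv 93: fwd
Round 4: pos2(id37) recv 93: fwd
Round 5: pos3(id53) recv 93: fwd
Round 6: pos4(id64) recv 93: fwd
Round 7: pos5(id93) recv 93: ELECTED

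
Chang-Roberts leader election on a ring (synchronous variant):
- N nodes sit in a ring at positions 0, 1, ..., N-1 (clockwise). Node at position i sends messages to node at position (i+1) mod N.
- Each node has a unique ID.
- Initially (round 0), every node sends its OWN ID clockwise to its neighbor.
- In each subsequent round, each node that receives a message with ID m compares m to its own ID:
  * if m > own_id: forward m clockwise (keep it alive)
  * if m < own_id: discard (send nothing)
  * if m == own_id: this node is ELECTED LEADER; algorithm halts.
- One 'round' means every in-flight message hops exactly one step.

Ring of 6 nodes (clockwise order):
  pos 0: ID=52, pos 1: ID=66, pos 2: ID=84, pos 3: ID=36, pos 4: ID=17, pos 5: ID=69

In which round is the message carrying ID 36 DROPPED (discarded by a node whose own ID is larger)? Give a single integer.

Round 1: pos1(id66) recv 52: drop; pos2(id84) recv 66: drop; pos3(id36) recv 84: fwd; pos4(id17) recv 36: fwd; pos5(id69) recv 17: drop; pos0(id52) recv 69: fwd
Round 2: pos4(id17) recv 84: fwd; pos5(id69) recv 36: drop; pos1(id66) recv 69: fwd
Round 3: pos5(id69) recv 84: fwd; pos2(id84) recv 69: drop
Round 4: pos0(id52) recv 84: fwd
Round 5: pos1(id66) recv 84: fwd
Round 6: pos2(id84) recv 84: ELECTED
Message ID 36 originates at pos 3; dropped at pos 5 in round 2

Answer: 2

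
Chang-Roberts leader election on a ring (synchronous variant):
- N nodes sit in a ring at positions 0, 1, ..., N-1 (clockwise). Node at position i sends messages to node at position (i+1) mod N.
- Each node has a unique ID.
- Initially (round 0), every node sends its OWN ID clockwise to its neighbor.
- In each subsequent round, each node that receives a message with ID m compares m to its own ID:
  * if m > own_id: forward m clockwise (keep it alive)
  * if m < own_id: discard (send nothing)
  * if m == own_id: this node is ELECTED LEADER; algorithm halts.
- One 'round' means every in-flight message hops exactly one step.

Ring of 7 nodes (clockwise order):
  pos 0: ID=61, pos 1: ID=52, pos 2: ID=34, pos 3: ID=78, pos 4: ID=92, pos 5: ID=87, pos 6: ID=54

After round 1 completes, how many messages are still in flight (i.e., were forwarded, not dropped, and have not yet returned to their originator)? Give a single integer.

Answer: 4

Derivation:
Round 1: pos1(id52) recv 61: fwd; pos2(id34) recv 52: fwd; pos3(id78) recv 34: drop; pos4(id92) recv 78: drop; pos5(id87) recv 92: fwd; pos6(id54) recv 87: fwd; pos0(id61) recv 54: drop
After round 1: 4 messages still in flight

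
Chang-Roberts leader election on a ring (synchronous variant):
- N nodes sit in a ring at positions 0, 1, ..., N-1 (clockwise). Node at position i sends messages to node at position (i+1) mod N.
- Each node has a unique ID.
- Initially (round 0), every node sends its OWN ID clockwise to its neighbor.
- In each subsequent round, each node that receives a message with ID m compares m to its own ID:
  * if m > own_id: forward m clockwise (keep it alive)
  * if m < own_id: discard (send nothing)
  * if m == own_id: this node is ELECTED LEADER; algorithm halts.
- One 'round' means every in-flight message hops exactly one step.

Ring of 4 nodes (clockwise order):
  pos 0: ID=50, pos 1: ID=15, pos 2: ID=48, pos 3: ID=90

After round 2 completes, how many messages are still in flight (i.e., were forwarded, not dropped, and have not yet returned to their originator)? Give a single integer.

Round 1: pos1(id15) recv 50: fwd; pos2(id48) recv 15: drop; pos3(id90) recv 48: drop; pos0(id50) recv 90: fwd
Round 2: pos2(id48) recv 50: fwd; pos1(id15) recv 90: fwd
After round 2: 2 messages still in flight

Answer: 2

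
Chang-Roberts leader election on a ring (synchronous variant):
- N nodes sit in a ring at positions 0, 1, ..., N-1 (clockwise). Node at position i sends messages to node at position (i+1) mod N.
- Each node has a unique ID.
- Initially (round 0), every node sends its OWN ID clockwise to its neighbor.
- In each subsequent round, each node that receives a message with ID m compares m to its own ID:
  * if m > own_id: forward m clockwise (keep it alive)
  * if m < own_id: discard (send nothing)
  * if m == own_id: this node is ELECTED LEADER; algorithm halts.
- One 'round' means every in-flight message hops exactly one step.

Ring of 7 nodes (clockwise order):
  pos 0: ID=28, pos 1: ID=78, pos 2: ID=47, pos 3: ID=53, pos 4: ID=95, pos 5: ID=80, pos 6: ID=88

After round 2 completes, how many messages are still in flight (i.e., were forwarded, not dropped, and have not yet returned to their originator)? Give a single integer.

Answer: 3

Derivation:
Round 1: pos1(id78) recv 28: drop; pos2(id47) recv 78: fwd; pos3(id53) recv 47: drop; pos4(id95) recv 53: drop; pos5(id80) recv 95: fwd; pos6(id88) recv 80: drop; pos0(id28) recv 88: fwd
Round 2: pos3(id53) recv 78: fwd; pos6(id88) recv 95: fwd; pos1(id78) recv 88: fwd
After round 2: 3 messages still in flight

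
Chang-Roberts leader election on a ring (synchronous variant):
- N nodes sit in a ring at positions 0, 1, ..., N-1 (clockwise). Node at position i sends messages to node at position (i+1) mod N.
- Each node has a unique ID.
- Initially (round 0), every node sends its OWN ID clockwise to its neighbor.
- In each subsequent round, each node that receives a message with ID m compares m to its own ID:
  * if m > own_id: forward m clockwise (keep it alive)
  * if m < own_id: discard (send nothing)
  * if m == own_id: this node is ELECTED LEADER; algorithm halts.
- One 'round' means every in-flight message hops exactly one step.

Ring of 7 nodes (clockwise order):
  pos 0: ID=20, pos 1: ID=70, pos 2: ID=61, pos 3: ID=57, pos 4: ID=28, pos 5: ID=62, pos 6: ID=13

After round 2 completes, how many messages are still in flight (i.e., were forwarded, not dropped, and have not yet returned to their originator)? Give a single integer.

Round 1: pos1(id70) recv 20: drop; pos2(id61) recv 70: fwd; pos3(id57) recv 61: fwd; pos4(id28) recv 57: fwd; pos5(id62) recv 28: drop; pos6(id13) recv 62: fwd; pos0(id20) recv 13: drop
Round 2: pos3(id57) recv 70: fwd; pos4(id28) recv 61: fwd; pos5(id62) recv 57: drop; pos0(id20) recv 62: fwd
After round 2: 3 messages still in flight

Answer: 3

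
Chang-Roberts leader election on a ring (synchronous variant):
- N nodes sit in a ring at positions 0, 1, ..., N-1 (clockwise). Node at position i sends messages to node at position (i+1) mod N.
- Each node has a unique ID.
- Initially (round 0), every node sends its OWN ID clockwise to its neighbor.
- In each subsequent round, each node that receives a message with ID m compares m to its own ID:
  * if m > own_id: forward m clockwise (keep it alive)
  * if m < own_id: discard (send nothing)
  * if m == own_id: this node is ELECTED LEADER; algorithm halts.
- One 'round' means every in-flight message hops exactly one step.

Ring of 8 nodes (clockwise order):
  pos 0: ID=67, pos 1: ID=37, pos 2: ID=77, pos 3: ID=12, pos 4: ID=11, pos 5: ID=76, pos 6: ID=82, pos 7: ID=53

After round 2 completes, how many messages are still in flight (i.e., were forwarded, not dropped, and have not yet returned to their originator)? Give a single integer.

Answer: 2

Derivation:
Round 1: pos1(id37) recv 67: fwd; pos2(id77) recv 37: drop; pos3(id12) recv 77: fwd; pos4(id11) recv 12: fwd; pos5(id76) recv 11: drop; pos6(id82) recv 76: drop; pos7(id53) recv 82: fwd; pos0(id67) recv 53: drop
Round 2: pos2(id77) recv 67: drop; pos4(id11) recv 77: fwd; pos5(id76) recv 12: drop; pos0(id67) recv 82: fwd
After round 2: 2 messages still in flight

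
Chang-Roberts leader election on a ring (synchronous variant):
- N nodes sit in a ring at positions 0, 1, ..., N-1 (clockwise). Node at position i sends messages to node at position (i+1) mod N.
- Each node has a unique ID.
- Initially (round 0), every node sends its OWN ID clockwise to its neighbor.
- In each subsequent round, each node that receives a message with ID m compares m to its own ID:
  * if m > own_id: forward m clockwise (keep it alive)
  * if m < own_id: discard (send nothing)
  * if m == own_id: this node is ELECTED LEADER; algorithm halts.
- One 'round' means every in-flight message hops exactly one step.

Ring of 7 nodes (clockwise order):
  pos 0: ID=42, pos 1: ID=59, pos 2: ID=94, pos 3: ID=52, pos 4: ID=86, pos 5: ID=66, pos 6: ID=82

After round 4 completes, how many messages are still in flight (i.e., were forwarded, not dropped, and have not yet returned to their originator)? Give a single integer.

Answer: 2

Derivation:
Round 1: pos1(id59) recv 42: drop; pos2(id94) recv 59: drop; pos3(id52) recv 94: fwd; pos4(id86) recv 52: drop; pos5(id66) recv 86: fwd; pos6(id82) recv 66: drop; pos0(id42) recv 82: fwd
Round 2: pos4(id86) recv 94: fwd; pos6(id82) recv 86: fwd; pos1(id59) recv 82: fwd
Round 3: pos5(id66) recv 94: fwd; pos0(id42) recv 86: fwd; pos2(id94) recv 82: drop
Round 4: pos6(id82) recv 94: fwd; pos1(id59) recv 86: fwd
After round 4: 2 messages still in flight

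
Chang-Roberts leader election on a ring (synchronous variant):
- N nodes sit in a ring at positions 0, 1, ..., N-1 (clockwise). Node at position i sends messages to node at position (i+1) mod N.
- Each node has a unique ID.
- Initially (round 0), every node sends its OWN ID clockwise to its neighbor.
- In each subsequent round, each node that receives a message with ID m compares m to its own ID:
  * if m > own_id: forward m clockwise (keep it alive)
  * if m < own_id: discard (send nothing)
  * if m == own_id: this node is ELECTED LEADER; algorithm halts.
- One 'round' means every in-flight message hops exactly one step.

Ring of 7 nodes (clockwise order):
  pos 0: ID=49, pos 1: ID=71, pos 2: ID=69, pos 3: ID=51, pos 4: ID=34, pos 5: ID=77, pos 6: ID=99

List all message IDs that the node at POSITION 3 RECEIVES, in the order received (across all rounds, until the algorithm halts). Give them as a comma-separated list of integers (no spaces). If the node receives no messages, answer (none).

Round 1: pos1(id71) recv 49: drop; pos2(id69) recv 71: fwd; pos3(id51) recv 69: fwd; pos4(id34) recv 51: fwd; pos5(id77) recv 34: drop; pos6(id99) recv 77: drop; pos0(id49) recv 99: fwd
Round 2: pos3(id51) recv 71: fwd; pos4(id34) recv 69: fwd; pos5(id77) recv 51: drop; pos1(id71) recv 99: fwd
Round 3: pos4(id34) recv 71: fwd; pos5(id77) recv 69: drop; pos2(id69) recv 99: fwd
Round 4: pos5(id77) recv 71: drop; pos3(id51) recv 99: fwd
Round 5: pos4(id34) recv 99: fwd
Round 6: pos5(id77) recv 99: fwd
Round 7: pos6(id99) recv 99: ELECTED

Answer: 69,71,99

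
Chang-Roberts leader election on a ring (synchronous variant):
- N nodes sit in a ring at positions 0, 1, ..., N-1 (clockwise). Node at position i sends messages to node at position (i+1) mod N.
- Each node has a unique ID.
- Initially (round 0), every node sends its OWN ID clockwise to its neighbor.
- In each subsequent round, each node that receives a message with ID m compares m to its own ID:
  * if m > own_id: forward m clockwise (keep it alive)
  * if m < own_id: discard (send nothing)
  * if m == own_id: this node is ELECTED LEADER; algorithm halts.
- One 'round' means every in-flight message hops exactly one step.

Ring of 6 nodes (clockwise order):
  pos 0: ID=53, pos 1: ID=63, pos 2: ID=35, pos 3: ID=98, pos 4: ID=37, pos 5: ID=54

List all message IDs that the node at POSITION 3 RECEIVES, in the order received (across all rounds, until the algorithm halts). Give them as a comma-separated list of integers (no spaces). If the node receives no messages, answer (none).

Answer: 35,63,98

Derivation:
Round 1: pos1(id63) recv 53: drop; pos2(id35) recv 63: fwd; pos3(id98) recv 35: drop; pos4(id37) recv 98: fwd; pos5(id54) recv 37: drop; pos0(id53) recv 54: fwd
Round 2: pos3(id98) recv 63: drop; pos5(id54) recv 98: fwd; pos1(id63) recv 54: drop
Round 3: pos0(id53) recv 98: fwd
Round 4: pos1(id63) recv 98: fwd
Round 5: pos2(id35) recv 98: fwd
Round 6: pos3(id98) recv 98: ELECTED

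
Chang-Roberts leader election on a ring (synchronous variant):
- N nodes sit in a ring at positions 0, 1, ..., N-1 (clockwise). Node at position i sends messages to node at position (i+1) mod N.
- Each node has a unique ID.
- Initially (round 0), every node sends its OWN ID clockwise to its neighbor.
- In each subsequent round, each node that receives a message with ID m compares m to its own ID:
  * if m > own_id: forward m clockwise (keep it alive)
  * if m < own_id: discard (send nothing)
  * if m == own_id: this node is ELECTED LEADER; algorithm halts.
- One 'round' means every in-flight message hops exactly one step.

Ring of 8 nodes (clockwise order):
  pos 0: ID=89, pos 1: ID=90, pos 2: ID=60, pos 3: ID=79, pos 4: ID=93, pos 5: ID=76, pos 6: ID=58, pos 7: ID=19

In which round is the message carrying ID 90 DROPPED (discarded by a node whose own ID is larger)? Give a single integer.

Answer: 3

Derivation:
Round 1: pos1(id90) recv 89: drop; pos2(id60) recv 90: fwd; pos3(id79) recv 60: drop; pos4(id93) recv 79: drop; pos5(id76) recv 93: fwd; pos6(id58) recv 76: fwd; pos7(id19) recv 58: fwd; pos0(id89) recv 19: drop
Round 2: pos3(id79) recv 90: fwd; pos6(id58) recv 93: fwd; pos7(id19) recv 76: fwd; pos0(id89) recv 58: drop
Round 3: pos4(id93) recv 90: drop; pos7(id19) recv 93: fwd; pos0(id89) recv 76: drop
Round 4: pos0(id89) recv 93: fwd
Round 5: pos1(id90) recv 93: fwd
Round 6: pos2(id60) recv 93: fwd
Round 7: pos3(id79) recv 93: fwd
Round 8: pos4(id93) recv 93: ELECTED
Message ID 90 originates at pos 1; dropped at pos 4 in round 3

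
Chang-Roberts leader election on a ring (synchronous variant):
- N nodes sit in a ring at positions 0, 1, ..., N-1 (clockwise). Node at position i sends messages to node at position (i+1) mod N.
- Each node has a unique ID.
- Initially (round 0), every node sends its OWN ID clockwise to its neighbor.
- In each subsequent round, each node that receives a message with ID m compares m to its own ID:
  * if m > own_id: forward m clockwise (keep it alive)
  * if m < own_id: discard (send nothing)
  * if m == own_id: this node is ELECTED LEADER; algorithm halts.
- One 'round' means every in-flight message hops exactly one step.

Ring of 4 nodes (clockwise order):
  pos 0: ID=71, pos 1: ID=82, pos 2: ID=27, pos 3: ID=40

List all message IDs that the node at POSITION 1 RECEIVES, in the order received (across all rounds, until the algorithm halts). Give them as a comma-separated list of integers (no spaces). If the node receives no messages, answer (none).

Round 1: pos1(id82) recv 71: drop; pos2(id27) recv 82: fwd; pos3(id40) recv 27: drop; pos0(id71) recv 40: drop
Round 2: pos3(id40) recv 82: fwd
Round 3: pos0(id71) recv 82: fwd
Round 4: pos1(id82) recv 82: ELECTED

Answer: 71,82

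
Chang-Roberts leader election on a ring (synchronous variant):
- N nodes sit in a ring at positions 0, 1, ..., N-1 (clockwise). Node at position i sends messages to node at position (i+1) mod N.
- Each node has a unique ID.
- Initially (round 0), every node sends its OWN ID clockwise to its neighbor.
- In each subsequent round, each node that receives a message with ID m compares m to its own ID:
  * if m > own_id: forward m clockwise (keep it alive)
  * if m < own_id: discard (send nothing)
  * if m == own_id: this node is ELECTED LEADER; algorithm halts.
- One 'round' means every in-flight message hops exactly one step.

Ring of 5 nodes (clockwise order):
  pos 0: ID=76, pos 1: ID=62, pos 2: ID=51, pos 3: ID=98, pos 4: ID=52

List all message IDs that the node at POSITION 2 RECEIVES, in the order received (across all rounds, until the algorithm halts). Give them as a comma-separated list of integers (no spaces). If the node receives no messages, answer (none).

Answer: 62,76,98

Derivation:
Round 1: pos1(id62) recv 76: fwd; pos2(id51) recv 62: fwd; pos3(id98) recv 51: drop; pos4(id52) recv 98: fwd; pos0(id76) recv 52: drop
Round 2: pos2(id51) recv 76: fwd; pos3(id98) recv 62: drop; pos0(id76) recv 98: fwd
Round 3: pos3(id98) recv 76: drop; pos1(id62) recv 98: fwd
Round 4: pos2(id51) recv 98: fwd
Round 5: pos3(id98) recv 98: ELECTED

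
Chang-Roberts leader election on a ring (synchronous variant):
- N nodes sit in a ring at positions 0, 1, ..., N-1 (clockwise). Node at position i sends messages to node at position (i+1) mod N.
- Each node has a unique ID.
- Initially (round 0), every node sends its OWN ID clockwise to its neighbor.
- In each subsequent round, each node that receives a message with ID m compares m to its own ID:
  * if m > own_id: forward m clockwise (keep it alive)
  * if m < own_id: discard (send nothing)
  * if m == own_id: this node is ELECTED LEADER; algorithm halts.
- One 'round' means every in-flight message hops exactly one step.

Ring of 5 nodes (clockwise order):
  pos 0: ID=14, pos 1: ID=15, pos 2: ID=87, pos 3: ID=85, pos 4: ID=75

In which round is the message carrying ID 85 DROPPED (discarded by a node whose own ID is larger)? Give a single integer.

Round 1: pos1(id15) recv 14: drop; pos2(id87) recv 15: drop; pos3(id85) recv 87: fwd; pos4(id75) recv 85: fwd; pos0(id14) recv 75: fwd
Round 2: pos4(id75) recv 87: fwd; pos0(id14) recv 85: fwd; pos1(id15) recv 75: fwd
Round 3: pos0(id14) recv 87: fwd; pos1(id15) recv 85: fwd; pos2(id87) recv 75: drop
Round 4: pos1(id15) recv 87: fwd; pos2(id87) recv 85: drop
Round 5: pos2(id87) recv 87: ELECTED
Message ID 85 originates at pos 3; dropped at pos 2 in round 4

Answer: 4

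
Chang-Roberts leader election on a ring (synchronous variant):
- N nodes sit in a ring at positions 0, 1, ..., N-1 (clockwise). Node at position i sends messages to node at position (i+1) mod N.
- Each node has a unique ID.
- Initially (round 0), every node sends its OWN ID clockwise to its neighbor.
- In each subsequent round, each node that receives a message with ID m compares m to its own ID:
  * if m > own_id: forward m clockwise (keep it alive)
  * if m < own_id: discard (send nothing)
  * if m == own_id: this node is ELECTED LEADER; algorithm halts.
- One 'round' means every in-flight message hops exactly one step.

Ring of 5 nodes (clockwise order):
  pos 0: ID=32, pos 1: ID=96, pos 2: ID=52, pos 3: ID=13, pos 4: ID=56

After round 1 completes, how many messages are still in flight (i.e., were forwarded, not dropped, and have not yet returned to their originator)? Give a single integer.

Round 1: pos1(id96) recv 32: drop; pos2(id52) recv 96: fwd; pos3(id13) recv 52: fwd; pos4(id56) recv 13: drop; pos0(id32) recv 56: fwd
After round 1: 3 messages still in flight

Answer: 3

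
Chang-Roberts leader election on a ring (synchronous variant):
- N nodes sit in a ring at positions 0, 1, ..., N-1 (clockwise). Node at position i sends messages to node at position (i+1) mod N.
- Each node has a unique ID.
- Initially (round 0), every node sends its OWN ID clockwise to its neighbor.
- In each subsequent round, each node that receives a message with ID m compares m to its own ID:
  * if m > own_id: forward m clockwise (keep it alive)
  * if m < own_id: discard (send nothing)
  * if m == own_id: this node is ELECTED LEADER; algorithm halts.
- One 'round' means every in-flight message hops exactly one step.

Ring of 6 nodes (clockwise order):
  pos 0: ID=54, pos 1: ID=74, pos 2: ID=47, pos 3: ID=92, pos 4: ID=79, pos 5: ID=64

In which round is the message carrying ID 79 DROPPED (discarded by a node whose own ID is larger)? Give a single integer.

Round 1: pos1(id74) recv 54: drop; pos2(id47) recv 74: fwd; pos3(id92) recv 47: drop; pos4(id79) recv 92: fwd; pos5(id64) recv 79: fwd; pos0(id54) recv 64: fwd
Round 2: pos3(id92) recv 74: drop; pos5(id64) recv 92: fwd; pos0(id54) recv 79: fwd; pos1(id74) recv 64: drop
Round 3: pos0(id54) recv 92: fwd; pos1(id74) recv 79: fwd
Round 4: pos1(id74) recv 92: fwd; pos2(id47) recv 79: fwd
Round 5: pos2(id47) recv 92: fwd; pos3(id92) recv 79: drop
Round 6: pos3(id92) recv 92: ELECTED
Message ID 79 originates at pos 4; dropped at pos 3 in round 5

Answer: 5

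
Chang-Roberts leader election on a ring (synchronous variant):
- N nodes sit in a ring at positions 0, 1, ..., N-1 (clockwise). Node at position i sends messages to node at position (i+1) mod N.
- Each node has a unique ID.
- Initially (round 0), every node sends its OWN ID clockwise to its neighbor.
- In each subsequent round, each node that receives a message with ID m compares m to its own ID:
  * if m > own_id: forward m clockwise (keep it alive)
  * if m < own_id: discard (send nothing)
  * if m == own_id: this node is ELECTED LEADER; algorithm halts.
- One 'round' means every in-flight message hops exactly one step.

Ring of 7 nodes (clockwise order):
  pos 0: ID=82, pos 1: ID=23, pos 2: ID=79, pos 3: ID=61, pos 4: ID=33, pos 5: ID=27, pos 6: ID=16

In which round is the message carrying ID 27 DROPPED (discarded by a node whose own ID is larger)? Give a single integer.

Answer: 2

Derivation:
Round 1: pos1(id23) recv 82: fwd; pos2(id79) recv 23: drop; pos3(id61) recv 79: fwd; pos4(id33) recv 61: fwd; pos5(id27) recv 33: fwd; pos6(id16) recv 27: fwd; pos0(id82) recv 16: drop
Round 2: pos2(id79) recv 82: fwd; pos4(id33) recv 79: fwd; pos5(id27) recv 61: fwd; pos6(id16) recv 33: fwd; pos0(id82) recv 27: drop
Round 3: pos3(id61) recv 82: fwd; pos5(id27) recv 79: fwd; pos6(id16) recv 61: fwd; pos0(id82) recv 33: drop
Round 4: pos4(id33) recv 82: fwd; pos6(id16) recv 79: fwd; pos0(id82) recv 61: drop
Round 5: pos5(id27) recv 82: fwd; pos0(id82) recv 79: drop
Round 6: pos6(id16) recv 82: fwd
Round 7: pos0(id82) recv 82: ELECTED
Message ID 27 originates at pos 5; dropped at pos 0 in round 2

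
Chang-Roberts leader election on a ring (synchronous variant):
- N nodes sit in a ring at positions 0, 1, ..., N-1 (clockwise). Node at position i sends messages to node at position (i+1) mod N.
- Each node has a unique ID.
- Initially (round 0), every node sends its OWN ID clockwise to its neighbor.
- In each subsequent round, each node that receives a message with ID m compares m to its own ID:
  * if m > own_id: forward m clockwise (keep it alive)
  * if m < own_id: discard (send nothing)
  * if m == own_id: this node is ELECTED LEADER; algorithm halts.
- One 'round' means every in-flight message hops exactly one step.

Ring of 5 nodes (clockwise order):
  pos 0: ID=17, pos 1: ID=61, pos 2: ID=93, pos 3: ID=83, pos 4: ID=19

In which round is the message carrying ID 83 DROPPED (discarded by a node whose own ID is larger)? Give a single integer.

Round 1: pos1(id61) recv 17: drop; pos2(id93) recv 61: drop; pos3(id83) recv 93: fwd; pos4(id19) recv 83: fwd; pos0(id17) recv 19: fwd
Round 2: pos4(id19) recv 93: fwd; pos0(id17) recv 83: fwd; pos1(id61) recv 19: drop
Round 3: pos0(id17) recv 93: fwd; pos1(id61) recv 83: fwd
Round 4: pos1(id61) recv 93: fwd; pos2(id93) recv 83: drop
Round 5: pos2(id93) recv 93: ELECTED
Message ID 83 originates at pos 3; dropped at pos 2 in round 4

Answer: 4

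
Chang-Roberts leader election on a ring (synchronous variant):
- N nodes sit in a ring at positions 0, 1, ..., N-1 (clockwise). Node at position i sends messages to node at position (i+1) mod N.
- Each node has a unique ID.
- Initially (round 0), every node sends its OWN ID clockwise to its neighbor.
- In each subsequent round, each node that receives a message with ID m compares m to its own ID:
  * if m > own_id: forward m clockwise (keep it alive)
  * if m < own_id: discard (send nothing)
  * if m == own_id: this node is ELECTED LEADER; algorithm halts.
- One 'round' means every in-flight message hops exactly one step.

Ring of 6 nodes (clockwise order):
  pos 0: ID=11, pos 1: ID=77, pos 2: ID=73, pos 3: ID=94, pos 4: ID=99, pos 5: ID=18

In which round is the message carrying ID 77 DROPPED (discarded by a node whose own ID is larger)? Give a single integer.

Round 1: pos1(id77) recv 11: drop; pos2(id73) recv 77: fwd; pos3(id94) recv 73: drop; pos4(id99) recv 94: drop; pos5(id18) recv 99: fwd; pos0(id11) recv 18: fwd
Round 2: pos3(id94) recv 77: drop; pos0(id11) recv 99: fwd; pos1(id77) recv 18: drop
Round 3: pos1(id77) recv 99: fwd
Round 4: pos2(id73) recv 99: fwd
Round 5: pos3(id94) recv 99: fwd
Round 6: pos4(id99) recv 99: ELECTED
Message ID 77 originates at pos 1; dropped at pos 3 in round 2

Answer: 2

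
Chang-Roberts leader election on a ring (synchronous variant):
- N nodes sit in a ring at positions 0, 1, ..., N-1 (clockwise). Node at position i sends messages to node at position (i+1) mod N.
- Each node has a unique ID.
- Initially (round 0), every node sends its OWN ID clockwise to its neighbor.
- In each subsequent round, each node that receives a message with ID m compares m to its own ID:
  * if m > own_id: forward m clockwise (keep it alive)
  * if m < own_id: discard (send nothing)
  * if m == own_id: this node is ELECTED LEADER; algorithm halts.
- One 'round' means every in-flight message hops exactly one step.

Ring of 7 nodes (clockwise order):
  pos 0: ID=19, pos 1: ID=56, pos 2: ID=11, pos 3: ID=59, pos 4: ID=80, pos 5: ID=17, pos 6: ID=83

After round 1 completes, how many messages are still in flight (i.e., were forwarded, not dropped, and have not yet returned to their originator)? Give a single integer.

Answer: 3

Derivation:
Round 1: pos1(id56) recv 19: drop; pos2(id11) recv 56: fwd; pos3(id59) recv 11: drop; pos4(id80) recv 59: drop; pos5(id17) recv 80: fwd; pos6(id83) recv 17: drop; pos0(id19) recv 83: fwd
After round 1: 3 messages still in flight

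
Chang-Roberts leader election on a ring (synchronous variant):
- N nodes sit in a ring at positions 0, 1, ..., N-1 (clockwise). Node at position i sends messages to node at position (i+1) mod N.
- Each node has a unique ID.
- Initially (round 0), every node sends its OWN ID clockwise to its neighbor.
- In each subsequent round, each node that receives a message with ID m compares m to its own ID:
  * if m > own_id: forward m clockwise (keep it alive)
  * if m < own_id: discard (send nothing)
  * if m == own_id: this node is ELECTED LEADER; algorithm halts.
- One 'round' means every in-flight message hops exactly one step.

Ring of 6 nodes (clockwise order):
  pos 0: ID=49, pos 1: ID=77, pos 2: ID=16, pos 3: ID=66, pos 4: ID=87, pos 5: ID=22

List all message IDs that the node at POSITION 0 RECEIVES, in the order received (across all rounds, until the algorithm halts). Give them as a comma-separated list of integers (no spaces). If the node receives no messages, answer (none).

Answer: 22,87

Derivation:
Round 1: pos1(id77) recv 49: drop; pos2(id16) recv 77: fwd; pos3(id66) recv 16: drop; pos4(id87) recv 66: drop; pos5(id22) recv 87: fwd; pos0(id49) recv 22: drop
Round 2: pos3(id66) recv 77: fwd; pos0(id49) recv 87: fwd
Round 3: pos4(id87) recv 77: drop; pos1(id77) recv 87: fwd
Round 4: pos2(id16) recv 87: fwd
Round 5: pos3(id66) recv 87: fwd
Round 6: pos4(id87) recv 87: ELECTED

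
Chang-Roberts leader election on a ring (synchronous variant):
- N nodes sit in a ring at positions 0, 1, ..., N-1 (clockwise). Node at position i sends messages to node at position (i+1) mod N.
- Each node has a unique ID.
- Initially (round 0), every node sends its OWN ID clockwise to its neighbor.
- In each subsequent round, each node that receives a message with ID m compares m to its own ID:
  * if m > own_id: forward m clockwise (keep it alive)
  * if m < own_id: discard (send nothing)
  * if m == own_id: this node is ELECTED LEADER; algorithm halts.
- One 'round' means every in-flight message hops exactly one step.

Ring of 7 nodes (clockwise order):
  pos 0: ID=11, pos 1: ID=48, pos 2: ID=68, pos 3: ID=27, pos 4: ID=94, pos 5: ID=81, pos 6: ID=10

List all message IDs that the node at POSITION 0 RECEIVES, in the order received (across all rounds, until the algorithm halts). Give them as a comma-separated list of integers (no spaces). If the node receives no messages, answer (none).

Answer: 10,81,94

Derivation:
Round 1: pos1(id48) recv 11: drop; pos2(id68) recv 48: drop; pos3(id27) recv 68: fwd; pos4(id94) recv 27: drop; pos5(id81) recv 94: fwd; pos6(id10) recv 81: fwd; pos0(id11) recv 10: drop
Round 2: pos4(id94) recv 68: drop; pos6(id10) recv 94: fwd; pos0(id11) recv 81: fwd
Round 3: pos0(id11) recv 94: fwd; pos1(id48) recv 81: fwd
Round 4: pos1(id48) recv 94: fwd; pos2(id68) recv 81: fwd
Round 5: pos2(id68) recv 94: fwd; pos3(id27) recv 81: fwd
Round 6: pos3(id27) recv 94: fwd; pos4(id94) recv 81: drop
Round 7: pos4(id94) recv 94: ELECTED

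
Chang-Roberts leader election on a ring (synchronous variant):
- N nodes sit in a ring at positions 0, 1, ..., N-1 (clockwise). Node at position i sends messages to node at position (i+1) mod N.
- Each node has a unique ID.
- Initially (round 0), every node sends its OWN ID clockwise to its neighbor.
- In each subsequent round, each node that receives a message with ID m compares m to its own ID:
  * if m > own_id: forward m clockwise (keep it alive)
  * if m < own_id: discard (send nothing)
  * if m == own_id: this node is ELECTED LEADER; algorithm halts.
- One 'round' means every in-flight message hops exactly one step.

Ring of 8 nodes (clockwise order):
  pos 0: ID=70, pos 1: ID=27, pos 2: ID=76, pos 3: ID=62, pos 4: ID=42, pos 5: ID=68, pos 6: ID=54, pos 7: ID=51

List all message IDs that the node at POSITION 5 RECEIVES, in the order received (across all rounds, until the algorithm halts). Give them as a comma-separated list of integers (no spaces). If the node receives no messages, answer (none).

Answer: 42,62,76

Derivation:
Round 1: pos1(id27) recv 70: fwd; pos2(id76) recv 27: drop; pos3(id62) recv 76: fwd; pos4(id42) recv 62: fwd; pos5(id68) recv 42: drop; pos6(id54) recv 68: fwd; pos7(id51) recv 54: fwd; pos0(id70) recv 51: drop
Round 2: pos2(id76) recv 70: drop; pos4(id42) recv 76: fwd; pos5(id68) recv 62: drop; pos7(id51) recv 68: fwd; pos0(id70) recv 54: drop
Round 3: pos5(id68) recv 76: fwd; pos0(id70) recv 68: drop
Round 4: pos6(id54) recv 76: fwd
Round 5: pos7(id51) recv 76: fwd
Round 6: pos0(id70) recv 76: fwd
Round 7: pos1(id27) recv 76: fwd
Round 8: pos2(id76) recv 76: ELECTED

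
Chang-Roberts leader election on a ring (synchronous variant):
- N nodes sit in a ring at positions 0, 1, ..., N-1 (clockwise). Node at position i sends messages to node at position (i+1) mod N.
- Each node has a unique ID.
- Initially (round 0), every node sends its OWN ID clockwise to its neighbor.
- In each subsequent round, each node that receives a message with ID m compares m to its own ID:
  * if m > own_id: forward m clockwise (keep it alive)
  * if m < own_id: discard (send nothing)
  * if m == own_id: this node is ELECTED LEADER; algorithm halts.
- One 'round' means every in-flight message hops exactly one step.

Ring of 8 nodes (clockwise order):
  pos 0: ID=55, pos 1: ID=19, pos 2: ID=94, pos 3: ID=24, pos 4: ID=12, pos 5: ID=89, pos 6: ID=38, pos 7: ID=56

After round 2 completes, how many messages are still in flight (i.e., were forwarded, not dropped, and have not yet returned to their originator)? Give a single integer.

Answer: 3

Derivation:
Round 1: pos1(id19) recv 55: fwd; pos2(id94) recv 19: drop; pos3(id24) recv 94: fwd; pos4(id12) recv 24: fwd; pos5(id89) recv 12: drop; pos6(id38) recv 89: fwd; pos7(id56) recv 38: drop; pos0(id55) recv 56: fwd
Round 2: pos2(id94) recv 55: drop; pos4(id12) recv 94: fwd; pos5(id89) recv 24: drop; pos7(id56) recv 89: fwd; pos1(id19) recv 56: fwd
After round 2: 3 messages still in flight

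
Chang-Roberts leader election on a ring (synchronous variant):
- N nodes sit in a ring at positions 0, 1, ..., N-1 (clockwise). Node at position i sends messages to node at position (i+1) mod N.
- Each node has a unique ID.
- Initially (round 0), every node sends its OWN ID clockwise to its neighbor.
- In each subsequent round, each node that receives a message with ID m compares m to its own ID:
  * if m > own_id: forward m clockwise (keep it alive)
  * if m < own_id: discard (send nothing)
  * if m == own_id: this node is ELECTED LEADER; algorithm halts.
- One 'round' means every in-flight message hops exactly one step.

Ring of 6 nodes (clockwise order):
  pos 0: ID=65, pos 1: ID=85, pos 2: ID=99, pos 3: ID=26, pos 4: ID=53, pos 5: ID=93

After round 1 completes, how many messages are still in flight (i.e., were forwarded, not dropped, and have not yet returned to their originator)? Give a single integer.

Answer: 2

Derivation:
Round 1: pos1(id85) recv 65: drop; pos2(id99) recv 85: drop; pos3(id26) recv 99: fwd; pos4(id53) recv 26: drop; pos5(id93) recv 53: drop; pos0(id65) recv 93: fwd
After round 1: 2 messages still in flight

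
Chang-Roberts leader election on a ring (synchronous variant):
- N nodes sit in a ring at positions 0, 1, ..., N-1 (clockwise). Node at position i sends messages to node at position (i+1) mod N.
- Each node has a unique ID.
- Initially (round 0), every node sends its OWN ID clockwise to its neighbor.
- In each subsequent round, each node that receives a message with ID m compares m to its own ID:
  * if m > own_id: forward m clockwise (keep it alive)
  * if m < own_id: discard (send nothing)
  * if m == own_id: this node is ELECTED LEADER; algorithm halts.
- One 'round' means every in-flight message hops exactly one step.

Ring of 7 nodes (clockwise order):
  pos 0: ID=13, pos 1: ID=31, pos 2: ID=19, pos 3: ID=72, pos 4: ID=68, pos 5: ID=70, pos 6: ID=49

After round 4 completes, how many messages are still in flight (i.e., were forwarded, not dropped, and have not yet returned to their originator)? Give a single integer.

Round 1: pos1(id31) recv 13: drop; pos2(id19) recv 31: fwd; pos3(id72) recv 19: drop; pos4(id68) recv 72: fwd; pos5(id70) recv 68: drop; pos6(id49) recv 70: fwd; pos0(id13) recv 49: fwd
Round 2: pos3(id72) recv 31: drop; pos5(id70) recv 72: fwd; pos0(id13) recv 70: fwd; pos1(id31) recv 49: fwd
Round 3: pos6(id49) recv 72: fwd; pos1(id31) recv 70: fwd; pos2(id19) recv 49: fwd
Round 4: pos0(id13) recv 72: fwd; pos2(id19) recv 70: fwd; pos3(id72) recv 49: drop
After round 4: 2 messages still in flight

Answer: 2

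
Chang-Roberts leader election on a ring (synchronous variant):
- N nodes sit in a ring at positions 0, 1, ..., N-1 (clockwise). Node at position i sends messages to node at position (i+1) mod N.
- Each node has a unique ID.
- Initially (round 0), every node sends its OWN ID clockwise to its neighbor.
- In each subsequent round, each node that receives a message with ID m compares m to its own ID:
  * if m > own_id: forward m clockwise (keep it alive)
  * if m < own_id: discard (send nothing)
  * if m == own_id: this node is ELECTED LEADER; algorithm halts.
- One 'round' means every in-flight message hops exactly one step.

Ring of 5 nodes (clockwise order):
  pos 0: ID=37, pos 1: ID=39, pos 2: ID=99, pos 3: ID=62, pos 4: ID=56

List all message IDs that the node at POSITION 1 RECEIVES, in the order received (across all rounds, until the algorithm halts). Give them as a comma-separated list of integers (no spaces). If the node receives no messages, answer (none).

Answer: 37,56,62,99

Derivation:
Round 1: pos1(id39) recv 37: drop; pos2(id99) recv 39: drop; pos3(id62) recv 99: fwd; pos4(id56) recv 62: fwd; pos0(id37) recv 56: fwd
Round 2: pos4(id56) recv 99: fwd; pos0(id37) recv 62: fwd; pos1(id39) recv 56: fwd
Round 3: pos0(id37) recv 99: fwd; pos1(id39) recv 62: fwd; pos2(id99) recv 56: drop
Round 4: pos1(id39) recv 99: fwd; pos2(id99) recv 62: drop
Round 5: pos2(id99) recv 99: ELECTED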